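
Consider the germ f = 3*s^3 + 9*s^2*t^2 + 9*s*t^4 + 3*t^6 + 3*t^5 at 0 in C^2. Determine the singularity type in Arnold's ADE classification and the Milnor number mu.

Type E_{8}, Milnor number mu = 8.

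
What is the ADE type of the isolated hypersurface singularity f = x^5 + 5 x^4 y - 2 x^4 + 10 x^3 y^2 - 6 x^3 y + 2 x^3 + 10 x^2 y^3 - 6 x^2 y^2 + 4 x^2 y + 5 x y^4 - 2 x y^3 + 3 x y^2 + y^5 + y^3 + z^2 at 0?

The Hessian of f at 0 has rank 1. Corank 2; j^3 = (x + y)*(2*x^2 + 2*x*y + y^2) splits into three distinct lines over C (the quadratic factor has nonzero discriminant), so D_4.

D_{4}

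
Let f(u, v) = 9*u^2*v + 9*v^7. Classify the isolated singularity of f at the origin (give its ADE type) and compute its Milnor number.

Type D_{8}, Milnor number mu = 8.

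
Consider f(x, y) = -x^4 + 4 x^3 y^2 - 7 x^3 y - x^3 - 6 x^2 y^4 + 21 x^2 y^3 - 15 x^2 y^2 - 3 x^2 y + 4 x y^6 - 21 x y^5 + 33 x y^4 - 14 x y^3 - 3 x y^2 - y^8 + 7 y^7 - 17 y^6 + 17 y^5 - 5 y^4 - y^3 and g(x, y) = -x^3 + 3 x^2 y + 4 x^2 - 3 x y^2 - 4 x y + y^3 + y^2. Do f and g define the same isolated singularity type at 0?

No.

The Hessian of f at 0 has rank 0. Corank 2; j^3 = -(x + y)^3 is a perfect cube, so E-series; the 4-jet and mu = 7 give E_7. The Hessian of g at 0 has rank 1. Corank 1: A-series; mu = 2 gives A_2. f is E_7 but g is A_2, hence not right-equivalent.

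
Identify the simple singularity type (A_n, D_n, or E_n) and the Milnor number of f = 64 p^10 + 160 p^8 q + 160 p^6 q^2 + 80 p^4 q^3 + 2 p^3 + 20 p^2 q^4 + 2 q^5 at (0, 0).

Type E_{8}, Milnor number mu = 8.

The Hessian of f at 0 is [[0, 0], [0, 0]] with rank 0, so corank 2. A Groebner basis of the Jacobian ideal J(f) in C{p,q} is {q^4, p^2}; counting standard monomials gives mu = 8. Corank 2; j^3 = 2*p^3 is a perfect cube, so E-series; the 5-jet and mu = 8 give E_8.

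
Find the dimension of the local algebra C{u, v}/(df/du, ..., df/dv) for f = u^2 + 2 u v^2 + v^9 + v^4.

8

The Hessian of f at 0 is [[2, 0], [0, 0]] with rank 1, so corank 1. A Groebner basis of the Jacobian ideal J(f) in C{u,v} is {u^4, u + v^2}; counting standard monomials gives mu = 8. Corank 1: A-series; mu = 8 gives A_8.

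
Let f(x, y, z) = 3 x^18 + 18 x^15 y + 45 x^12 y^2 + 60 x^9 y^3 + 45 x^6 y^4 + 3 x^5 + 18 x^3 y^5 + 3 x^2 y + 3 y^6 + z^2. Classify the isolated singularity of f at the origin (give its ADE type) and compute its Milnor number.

Type D_{7}, Milnor number mu = 7.

The Hessian of f at 0 is [[0, 0, 0], [0, 0, 0], [0, 0, 2]] with rank 1, so corank 2. A Groebner basis of the Jacobian ideal J(f) in C{x,y,z} is {x^2/6 + y^5, x^3, x*y, z}; counting standard monomials gives mu = 7. Corank 2; j^3 = 3*x^2*y has shape L^2 M (L != M), so D-series; mu = 7 gives D_7.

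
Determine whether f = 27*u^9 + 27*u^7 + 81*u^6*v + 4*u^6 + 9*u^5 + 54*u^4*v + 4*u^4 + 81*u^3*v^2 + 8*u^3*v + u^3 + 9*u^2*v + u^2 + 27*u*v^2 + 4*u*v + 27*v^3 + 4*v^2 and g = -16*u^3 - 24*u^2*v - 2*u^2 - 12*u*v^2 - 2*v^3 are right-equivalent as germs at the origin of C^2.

The Hessian of f at 0 has rank 1. Corank 1: A-series; mu = 2 gives A_2. The Hessian of g at 0 has rank 1. Corank 1: A-series; mu = 2 gives A_2. Both have type A_2, hence right-equivalent.

Yes.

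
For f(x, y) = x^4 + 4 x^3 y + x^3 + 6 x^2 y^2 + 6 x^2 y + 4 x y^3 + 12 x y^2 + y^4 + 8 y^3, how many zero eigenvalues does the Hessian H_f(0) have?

2

The Hessian at 0 is [[0, 0], [0, 0]] of rank 0; hence corank 2.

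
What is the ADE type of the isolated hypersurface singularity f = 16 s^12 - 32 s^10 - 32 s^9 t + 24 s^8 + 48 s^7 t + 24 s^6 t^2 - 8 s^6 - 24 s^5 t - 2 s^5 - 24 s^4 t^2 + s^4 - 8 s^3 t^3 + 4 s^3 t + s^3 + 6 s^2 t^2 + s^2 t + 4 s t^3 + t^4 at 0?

D_5

The Hessian of f at 0 has rank 0. Corank 2; j^3 = s^2*(s + t) has shape L^2 M (L != M), so D-series; mu = 5 gives D_5.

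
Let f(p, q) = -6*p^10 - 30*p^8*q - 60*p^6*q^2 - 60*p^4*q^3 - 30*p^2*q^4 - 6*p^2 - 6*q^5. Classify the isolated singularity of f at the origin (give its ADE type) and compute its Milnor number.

The Hessian of f at 0 is [[-12, 0], [0, 0]] with rank 1, so corank 1. A Groebner basis of the Jacobian ideal J(f) in C{p,q} is {q^4, p}; counting standard monomials gives mu = 4. Corank 1: A-series; mu = 4 gives A_4.

Type A_4, Milnor number mu = 4.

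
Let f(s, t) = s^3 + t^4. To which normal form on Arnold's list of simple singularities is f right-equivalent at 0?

The Hessian of f at 0 has rank 0. Corank 2; j^3 = s^3 is a perfect cube, so E-series; the 4-jet and mu = 6 give E_6.

E6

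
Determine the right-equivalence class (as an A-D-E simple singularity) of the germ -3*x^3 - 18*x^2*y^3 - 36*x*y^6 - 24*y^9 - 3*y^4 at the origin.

E6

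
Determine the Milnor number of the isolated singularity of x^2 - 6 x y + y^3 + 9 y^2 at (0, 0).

2

The Hessian of f at 0 has rank 1. Corank 1: A-series; mu = 2 gives A_2.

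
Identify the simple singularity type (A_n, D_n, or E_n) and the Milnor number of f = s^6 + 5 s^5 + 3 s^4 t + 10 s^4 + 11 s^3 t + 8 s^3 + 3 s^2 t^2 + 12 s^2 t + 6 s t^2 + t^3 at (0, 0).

The Hessian of f at 0 has rank 0. Corank 2; j^3 = (2*s + t)^3 is a perfect cube, so E-series; the 4-jet and mu = 7 give E_7.

Type E7, Milnor number mu = 7.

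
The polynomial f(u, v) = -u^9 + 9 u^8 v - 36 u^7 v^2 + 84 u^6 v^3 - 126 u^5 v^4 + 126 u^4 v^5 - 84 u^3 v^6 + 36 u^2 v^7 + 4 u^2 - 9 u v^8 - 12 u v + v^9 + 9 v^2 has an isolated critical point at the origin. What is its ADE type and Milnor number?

The Hessian of f at 0 has rank 1. Corank 1: A-series; mu = 8 gives A_8.

Type A_{8}, Milnor number mu = 8.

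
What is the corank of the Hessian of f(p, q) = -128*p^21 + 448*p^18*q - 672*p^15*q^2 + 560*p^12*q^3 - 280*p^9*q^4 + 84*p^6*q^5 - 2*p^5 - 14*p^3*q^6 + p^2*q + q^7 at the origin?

2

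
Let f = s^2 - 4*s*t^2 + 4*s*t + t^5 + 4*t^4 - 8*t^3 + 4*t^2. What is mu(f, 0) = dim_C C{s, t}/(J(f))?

4

The Hessian of f at 0 is [[2, 4], [4, 8]] with rank 1, so corank 1. A Groebner basis of the Jacobian ideal J(f) in C{s,t} is {s^2 + 4*s*t + 2*s + 4*t, -s/2 + t^2 - t}; counting standard monomials gives mu = 4. Corank 1: A-series; mu = 4 gives A_4.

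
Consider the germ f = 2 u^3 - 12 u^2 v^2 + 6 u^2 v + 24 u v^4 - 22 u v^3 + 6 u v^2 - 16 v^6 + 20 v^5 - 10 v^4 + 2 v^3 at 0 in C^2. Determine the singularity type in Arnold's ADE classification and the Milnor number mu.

The Hessian of f at 0 has rank 0. Corank 2; j^3 = 2*(u + v)^3 is a perfect cube, so E-series; the 4-jet and mu = 7 give E_7.

Type E_7, Milnor number mu = 7.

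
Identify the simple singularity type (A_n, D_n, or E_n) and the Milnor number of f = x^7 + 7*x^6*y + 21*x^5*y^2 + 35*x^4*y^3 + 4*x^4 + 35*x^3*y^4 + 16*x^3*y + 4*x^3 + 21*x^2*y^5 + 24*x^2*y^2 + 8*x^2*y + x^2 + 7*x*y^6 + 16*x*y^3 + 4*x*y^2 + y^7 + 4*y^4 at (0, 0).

Type A_{6}, Milnor number mu = 6.

The Hessian of f at 0 has rank 1. Corank 1: A-series; mu = 6 gives A_6.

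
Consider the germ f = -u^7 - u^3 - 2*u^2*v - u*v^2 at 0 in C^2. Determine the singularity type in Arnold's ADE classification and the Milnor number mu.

Type D_{8}, Milnor number mu = 8.

The Hessian of f at 0 has rank 0. Corank 2; j^3 = -u*(u + v)^2 has shape L^2 M (L != M), so D-series; mu = 8 gives D_8.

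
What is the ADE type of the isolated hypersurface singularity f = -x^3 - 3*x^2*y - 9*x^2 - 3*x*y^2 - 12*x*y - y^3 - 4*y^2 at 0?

A2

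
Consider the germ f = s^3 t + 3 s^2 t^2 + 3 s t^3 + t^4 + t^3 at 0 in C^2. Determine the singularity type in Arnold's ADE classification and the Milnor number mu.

Type E7, Milnor number mu = 7.

The Hessian of f at 0 is [[0, 0], [0, 0]] with rank 0, so corank 2. A Groebner basis of the Jacobian ideal J(f) in C{s,t} is {s^3 - 3*s*t^2 + 3*t^2, s^2*t + 2*s*t^2, t^3}; counting standard monomials gives mu = 7. Corank 2; j^3 = t^3 is a perfect cube, so E-series; the 4-jet and mu = 7 give E_7.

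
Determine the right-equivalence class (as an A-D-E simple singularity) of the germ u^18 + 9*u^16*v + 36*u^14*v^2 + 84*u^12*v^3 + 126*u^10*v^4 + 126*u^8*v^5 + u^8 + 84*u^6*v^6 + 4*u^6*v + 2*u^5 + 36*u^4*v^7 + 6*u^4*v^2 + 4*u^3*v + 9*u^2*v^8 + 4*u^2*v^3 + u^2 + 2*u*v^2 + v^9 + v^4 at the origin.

A8

The Hessian of f at 0 is [[2, 0], [0, 0]] with rank 1, so corank 1. A Groebner basis of the Jacobian ideal J(f) in C{u,v} is {u*v^3 - u/2 - v^2/2, u^2 + 2*u*v^2 + v^4, u^3 - u*v/2 - v^3/2, u^2*v + u/2 + v^2/2}; counting standard monomials gives mu = 8. Corank 1: A-series; mu = 8 gives A_8.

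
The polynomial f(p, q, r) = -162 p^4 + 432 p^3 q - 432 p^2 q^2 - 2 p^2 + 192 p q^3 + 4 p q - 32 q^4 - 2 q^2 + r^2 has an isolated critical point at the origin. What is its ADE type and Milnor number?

The Hessian of f at 0 is [[-4, 4, 0], [4, -4, 0], [0, 0, 2]] with rank 2, so corank 1. A Groebner basis of the Jacobian ideal J(f) in C{p,q,r} is {q^3, p - q, r}; counting standard monomials gives mu = 3. Corank 1: A-series; mu = 3 gives A_3.

Type A_3, Milnor number mu = 3.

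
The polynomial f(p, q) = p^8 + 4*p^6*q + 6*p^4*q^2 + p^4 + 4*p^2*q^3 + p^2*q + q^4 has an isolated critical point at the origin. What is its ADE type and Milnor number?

Type D5, Milnor number mu = 5.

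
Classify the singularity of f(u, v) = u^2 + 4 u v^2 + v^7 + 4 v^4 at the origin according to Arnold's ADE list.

The Hessian of f at 0 has rank 1. Corank 1: A-series; mu = 6 gives A_6.

A_6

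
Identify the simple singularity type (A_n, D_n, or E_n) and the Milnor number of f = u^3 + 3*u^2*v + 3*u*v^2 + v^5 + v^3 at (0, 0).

Type E8, Milnor number mu = 8.

The Hessian of f at 0 is [[0, 0], [0, 0]] with rank 0, so corank 2. A Groebner basis of the Jacobian ideal J(f) in C{u,v} is {v^4, u^2 + 2*u*v + v^2}; counting standard monomials gives mu = 8. Corank 2; j^3 = (u + v)^3 is a perfect cube, so E-series; the 5-jet and mu = 8 give E_8.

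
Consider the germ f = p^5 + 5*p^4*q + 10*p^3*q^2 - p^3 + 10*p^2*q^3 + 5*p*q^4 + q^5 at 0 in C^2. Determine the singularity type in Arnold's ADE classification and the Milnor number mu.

Type E_{8}, Milnor number mu = 8.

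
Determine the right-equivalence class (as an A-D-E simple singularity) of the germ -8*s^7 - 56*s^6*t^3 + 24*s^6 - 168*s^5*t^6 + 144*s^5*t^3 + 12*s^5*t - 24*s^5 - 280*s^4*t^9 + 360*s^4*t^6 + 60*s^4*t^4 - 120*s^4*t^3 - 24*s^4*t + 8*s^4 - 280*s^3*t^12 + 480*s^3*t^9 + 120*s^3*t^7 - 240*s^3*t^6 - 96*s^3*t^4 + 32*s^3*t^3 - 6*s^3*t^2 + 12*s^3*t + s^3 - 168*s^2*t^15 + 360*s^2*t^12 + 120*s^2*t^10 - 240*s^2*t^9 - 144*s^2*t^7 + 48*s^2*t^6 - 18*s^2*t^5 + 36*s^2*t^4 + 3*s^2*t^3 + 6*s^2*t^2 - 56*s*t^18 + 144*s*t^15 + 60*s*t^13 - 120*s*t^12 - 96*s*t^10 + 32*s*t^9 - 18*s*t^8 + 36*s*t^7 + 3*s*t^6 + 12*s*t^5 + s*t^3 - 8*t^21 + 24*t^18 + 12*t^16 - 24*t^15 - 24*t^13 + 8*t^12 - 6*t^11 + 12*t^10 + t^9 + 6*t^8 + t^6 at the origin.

E7

The Hessian of f at 0 has rank 0. Corank 2; j^3 = s^3 is a perfect cube, so E-series; the 4-jet and mu = 7 give E_7.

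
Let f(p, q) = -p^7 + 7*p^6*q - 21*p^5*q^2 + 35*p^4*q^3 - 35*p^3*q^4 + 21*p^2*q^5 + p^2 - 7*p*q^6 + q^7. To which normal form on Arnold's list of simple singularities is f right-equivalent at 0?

A_6

The Hessian of f at 0 has rank 1. Corank 1: A-series; mu = 6 gives A_6.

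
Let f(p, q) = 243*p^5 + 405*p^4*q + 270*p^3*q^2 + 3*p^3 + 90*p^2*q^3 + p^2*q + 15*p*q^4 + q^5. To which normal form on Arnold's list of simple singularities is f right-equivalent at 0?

D_{6}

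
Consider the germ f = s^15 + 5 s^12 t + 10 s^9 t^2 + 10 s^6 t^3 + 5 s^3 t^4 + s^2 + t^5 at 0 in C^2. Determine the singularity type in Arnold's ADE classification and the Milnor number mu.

Type A4, Milnor number mu = 4.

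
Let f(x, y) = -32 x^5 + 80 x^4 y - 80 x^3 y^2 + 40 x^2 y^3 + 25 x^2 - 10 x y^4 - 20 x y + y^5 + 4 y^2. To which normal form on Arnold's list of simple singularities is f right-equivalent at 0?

A_{4}

The Hessian of f at 0 has rank 1. Corank 1: A-series; mu = 4 gives A_4.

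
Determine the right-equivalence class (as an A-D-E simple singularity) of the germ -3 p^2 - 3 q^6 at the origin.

A_5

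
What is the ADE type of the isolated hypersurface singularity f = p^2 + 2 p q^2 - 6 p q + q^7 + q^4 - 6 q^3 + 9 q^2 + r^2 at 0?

A_6

The Hessian of f at 0 has rank 2. Corank 1: A-series; mu = 6 gives A_6.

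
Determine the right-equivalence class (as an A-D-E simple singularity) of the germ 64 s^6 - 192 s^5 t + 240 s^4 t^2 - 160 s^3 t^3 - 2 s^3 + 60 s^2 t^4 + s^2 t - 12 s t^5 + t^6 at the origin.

D_{7}

The Hessian of f at 0 has rank 0. Corank 2; j^3 = -s^2*(2*s - t) has shape L^2 M (L != M), so D-series; mu = 7 gives D_7.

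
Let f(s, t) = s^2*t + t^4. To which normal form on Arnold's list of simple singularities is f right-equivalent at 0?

The Hessian of f at 0 is [[0, 0], [0, 0]] with rank 0, so corank 2. A Groebner basis of the Jacobian ideal J(f) in C{s,t} is {s^3, s^2/4 + t^3, s*t}; counting standard monomials gives mu = 5. Corank 2; j^3 = s^2*t has shape L^2 M (L != M), so D-series; mu = 5 gives D_5.

D5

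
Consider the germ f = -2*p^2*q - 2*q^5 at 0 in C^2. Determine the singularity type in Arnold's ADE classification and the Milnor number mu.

Type D6, Milnor number mu = 6.

The Hessian of f at 0 has rank 0. Corank 2; j^3 = -2*p^2*q has shape L^2 M (L != M), so D-series; mu = 6 gives D_6.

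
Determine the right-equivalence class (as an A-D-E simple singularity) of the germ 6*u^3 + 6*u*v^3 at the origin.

The Hessian of f at 0 has rank 0. Corank 2; j^3 = 6*u^3 is a perfect cube, so E-series; the 4-jet and mu = 7 give E_7.

E_{7}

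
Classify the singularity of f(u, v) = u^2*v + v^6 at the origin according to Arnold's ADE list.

D_{7}

The Hessian of f at 0 is [[0, 0], [0, 0]] with rank 0, so corank 2. A Groebner basis of the Jacobian ideal J(f) in C{u,v} is {u^2/6 + v^5, u^3, u*v}; counting standard monomials gives mu = 7. Corank 2; j^3 = u^2*v has shape L^2 M (L != M), so D-series; mu = 7 gives D_7.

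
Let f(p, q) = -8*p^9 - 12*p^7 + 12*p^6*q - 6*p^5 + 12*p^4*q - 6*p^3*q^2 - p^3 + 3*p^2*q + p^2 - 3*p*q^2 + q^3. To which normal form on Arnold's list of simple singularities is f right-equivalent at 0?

The Hessian of f at 0 has rank 1. Corank 1: A-series; mu = 2 gives A_2.

A2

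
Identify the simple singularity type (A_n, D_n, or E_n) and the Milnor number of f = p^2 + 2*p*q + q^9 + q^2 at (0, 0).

The Hessian of f at 0 has rank 1. Corank 1: A-series; mu = 8 gives A_8.

Type A_8, Milnor number mu = 8.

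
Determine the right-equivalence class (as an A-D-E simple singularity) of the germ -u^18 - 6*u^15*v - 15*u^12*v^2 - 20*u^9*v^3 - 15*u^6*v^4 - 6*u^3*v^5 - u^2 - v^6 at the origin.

A_{5}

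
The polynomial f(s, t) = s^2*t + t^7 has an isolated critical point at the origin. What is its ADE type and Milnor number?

Type D8, Milnor number mu = 8.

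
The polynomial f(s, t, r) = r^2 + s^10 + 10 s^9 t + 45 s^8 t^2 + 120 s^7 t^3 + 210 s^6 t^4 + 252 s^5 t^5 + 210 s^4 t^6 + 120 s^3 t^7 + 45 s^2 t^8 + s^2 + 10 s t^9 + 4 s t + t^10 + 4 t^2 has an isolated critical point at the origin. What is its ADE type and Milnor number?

The Hessian of f at 0 has rank 2. Corank 1: A-series; mu = 9 gives A_9.

Type A_{9}, Milnor number mu = 9.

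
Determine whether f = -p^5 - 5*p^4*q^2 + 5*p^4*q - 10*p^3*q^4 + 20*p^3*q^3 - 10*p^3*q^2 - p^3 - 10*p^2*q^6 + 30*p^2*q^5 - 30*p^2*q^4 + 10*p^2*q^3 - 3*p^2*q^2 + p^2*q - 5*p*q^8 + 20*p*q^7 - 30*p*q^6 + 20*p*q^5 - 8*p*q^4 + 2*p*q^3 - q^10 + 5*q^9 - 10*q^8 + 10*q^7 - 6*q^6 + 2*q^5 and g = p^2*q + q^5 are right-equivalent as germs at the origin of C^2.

Yes.

The Hessian of f at 0 has rank 0. Corank 2; j^3 = -p^2*(p - q) has shape L^2 M (L != M), so D-series; mu = 6 gives D_6. The Hessian of g at 0 has rank 0. Corank 2; j^3 = p^2*q has shape L^2 M (L != M), so D-series; mu = 6 gives D_6. Both have type D_6, hence right-equivalent.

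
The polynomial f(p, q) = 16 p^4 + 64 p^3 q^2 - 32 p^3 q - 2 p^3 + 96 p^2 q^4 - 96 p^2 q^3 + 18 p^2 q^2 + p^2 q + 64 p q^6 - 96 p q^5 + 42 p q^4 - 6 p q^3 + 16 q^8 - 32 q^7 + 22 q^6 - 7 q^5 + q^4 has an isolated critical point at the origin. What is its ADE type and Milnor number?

Type D_5, Milnor number mu = 5.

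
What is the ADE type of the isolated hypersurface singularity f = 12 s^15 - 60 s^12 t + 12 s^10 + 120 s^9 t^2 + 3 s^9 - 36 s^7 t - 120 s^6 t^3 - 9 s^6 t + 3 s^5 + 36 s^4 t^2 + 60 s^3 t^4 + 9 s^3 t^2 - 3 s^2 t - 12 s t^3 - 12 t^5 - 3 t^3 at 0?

The Hessian of f at 0 has rank 0. Corank 2; j^3 = -3*t*(s^2 + t^2) splits into three distinct lines over C (the quadratic factor has nonzero discriminant), so D_4.

D_4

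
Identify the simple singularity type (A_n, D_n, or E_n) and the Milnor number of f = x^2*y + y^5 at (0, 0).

Type D6, Milnor number mu = 6.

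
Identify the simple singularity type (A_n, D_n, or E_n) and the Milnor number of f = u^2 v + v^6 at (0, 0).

Type D_{7}, Milnor number mu = 7.

The Hessian of f at 0 has rank 0. Corank 2; j^3 = u^2*v has shape L^2 M (L != M), so D-series; mu = 7 gives D_7.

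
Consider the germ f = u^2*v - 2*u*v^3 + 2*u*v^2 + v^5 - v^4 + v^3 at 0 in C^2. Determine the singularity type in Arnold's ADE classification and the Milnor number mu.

The Hessian of f at 0 has rank 0. Corank 2; j^3 = v*(u + v)^2 has shape L^2 M (L != M), so D-series; mu = 5 gives D_5.

Type D_{5}, Milnor number mu = 5.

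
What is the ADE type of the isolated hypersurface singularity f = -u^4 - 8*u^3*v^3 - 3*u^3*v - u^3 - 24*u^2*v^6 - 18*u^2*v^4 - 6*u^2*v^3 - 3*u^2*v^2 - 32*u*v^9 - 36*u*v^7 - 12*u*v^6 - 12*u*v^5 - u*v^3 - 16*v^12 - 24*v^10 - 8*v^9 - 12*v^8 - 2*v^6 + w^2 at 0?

The Hessian of f at 0 is [[0, 0, 0], [0, 0, 0], [0, 0, 2]] with rank 1, so corank 2. A Groebner basis of the Jacobian ideal J(f) in C{u,v,w} is {3*u^2 + v^4 + v^3, u^3, u^2*v - u^2 - v^3/3, 2*u^2 + u*v^2 + 2*v^3/3, w}; counting standard monomials gives mu = 7. Corank 2; j^3 = -u^3 is a perfect cube, so E-series; the 4-jet and mu = 7 give E_7.

E7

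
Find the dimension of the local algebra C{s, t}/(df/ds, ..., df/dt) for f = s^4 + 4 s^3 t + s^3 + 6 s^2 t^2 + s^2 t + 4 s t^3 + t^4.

5

The Hessian of f at 0 has rank 0. Corank 2; j^3 = s^2*(s + t) has shape L^2 M (L != M), so D-series; mu = 5 gives D_5.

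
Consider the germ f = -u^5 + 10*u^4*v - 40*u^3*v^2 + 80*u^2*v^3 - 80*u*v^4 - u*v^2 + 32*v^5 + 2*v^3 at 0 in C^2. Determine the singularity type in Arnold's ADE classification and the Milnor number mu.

Type D_{6}, Milnor number mu = 6.

The Hessian of f at 0 has rank 0. Corank 2; j^3 = -v^2*(u - 2*v) has shape L^2 M (L != M), so D-series; mu = 6 gives D_6.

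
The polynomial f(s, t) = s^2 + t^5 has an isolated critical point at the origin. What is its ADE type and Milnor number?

Type A4, Milnor number mu = 4.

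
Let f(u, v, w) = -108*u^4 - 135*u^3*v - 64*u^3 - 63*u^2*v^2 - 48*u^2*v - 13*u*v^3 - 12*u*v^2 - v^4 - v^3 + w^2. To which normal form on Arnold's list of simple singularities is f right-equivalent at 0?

The Hessian of f at 0 is [[0, 0, 0], [0, 0, 0], [0, 0, 2]] with rank 1, so corank 2. A Groebner basis of the Jacobian ideal J(f) in C{u,v,w} is {65536*u^2/3 + 32768*u*v/3 + v^4 + 64*v^3/9 + 4096*v^2/3, u^3 + 112*u^2/3 + 56*u*v/3 + v^3/36 + 7*v^2/3, u^2*v - 832*u^2/9 - 416*u*v/9 - 5*v^3/54 - 52*v^2/9, 512*u^2/3 + u*v^2 + 256*u*v/3 + 11*v^3/36 + 32*v^2/3, w}; counting standard monomials gives mu = 7. Corank 2; j^3 = -(4*u + v)^3 is a perfect cube, so E-series; the 4-jet and mu = 7 give E_7.

E7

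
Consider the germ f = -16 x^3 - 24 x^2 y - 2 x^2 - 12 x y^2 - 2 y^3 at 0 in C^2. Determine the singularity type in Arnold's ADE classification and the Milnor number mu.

The Hessian of f at 0 has rank 1. Corank 1: A-series; mu = 2 gives A_2.

Type A_{2}, Milnor number mu = 2.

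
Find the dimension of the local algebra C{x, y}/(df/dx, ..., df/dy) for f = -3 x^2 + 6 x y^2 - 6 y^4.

3

The Hessian of f at 0 has rank 1. Corank 1: A-series; mu = 3 gives A_3.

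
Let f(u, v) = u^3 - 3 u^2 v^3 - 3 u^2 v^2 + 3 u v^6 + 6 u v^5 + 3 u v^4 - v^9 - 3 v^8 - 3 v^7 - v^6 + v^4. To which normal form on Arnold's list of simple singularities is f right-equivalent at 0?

E6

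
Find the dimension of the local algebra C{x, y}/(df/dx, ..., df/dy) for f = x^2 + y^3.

2

The Hessian of f at 0 has rank 1. Corank 1: A-series; mu = 2 gives A_2.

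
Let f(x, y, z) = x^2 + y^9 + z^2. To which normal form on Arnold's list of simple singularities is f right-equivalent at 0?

A8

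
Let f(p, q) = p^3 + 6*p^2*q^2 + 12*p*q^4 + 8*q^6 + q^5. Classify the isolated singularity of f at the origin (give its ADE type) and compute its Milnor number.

Type E8, Milnor number mu = 8.

The Hessian of f at 0 has rank 0. Corank 2; j^3 = p^3 is a perfect cube, so E-series; the 5-jet and mu = 8 give E_8.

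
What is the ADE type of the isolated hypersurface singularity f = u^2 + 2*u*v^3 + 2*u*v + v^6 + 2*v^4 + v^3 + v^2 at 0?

A2

The Hessian of f at 0 has rank 1. Corank 1: A-series; mu = 2 gives A_2.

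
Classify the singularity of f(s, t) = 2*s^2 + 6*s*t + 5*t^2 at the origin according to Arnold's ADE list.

The Hessian of f at 0 has rank 2. Corank 0: nondegenerate Morse point, so A_1.

A_{1}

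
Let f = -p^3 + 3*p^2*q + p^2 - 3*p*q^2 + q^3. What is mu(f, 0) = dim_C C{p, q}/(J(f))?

2

The Hessian of f at 0 is [[2, 0], [0, 0]] with rank 1, so corank 1. A Groebner basis of the Jacobian ideal J(f) in C{p,q} is {q^2, p}; counting standard monomials gives mu = 2. Corank 1: A-series; mu = 2 gives A_2.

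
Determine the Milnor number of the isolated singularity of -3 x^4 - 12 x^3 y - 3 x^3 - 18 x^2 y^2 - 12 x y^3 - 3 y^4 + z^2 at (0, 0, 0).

6

The Hessian of f at 0 has rank 1. Corank 2; j^3 = -3*x^3 is a perfect cube, so E-series; the 4-jet and mu = 6 give E_6.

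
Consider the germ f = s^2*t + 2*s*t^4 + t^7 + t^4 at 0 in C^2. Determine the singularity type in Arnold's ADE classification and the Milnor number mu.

The Hessian of f at 0 has rank 0. Corank 2; j^3 = s^2*t has shape L^2 M (L != M), so D-series; mu = 5 gives D_5.

Type D_{5}, Milnor number mu = 5.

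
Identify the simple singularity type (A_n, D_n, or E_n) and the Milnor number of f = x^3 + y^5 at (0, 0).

Type E_{8}, Milnor number mu = 8.

The Hessian of f at 0 has rank 0. Corank 2; j^3 = x^3 is a perfect cube, so E-series; the 5-jet and mu = 8 give E_8.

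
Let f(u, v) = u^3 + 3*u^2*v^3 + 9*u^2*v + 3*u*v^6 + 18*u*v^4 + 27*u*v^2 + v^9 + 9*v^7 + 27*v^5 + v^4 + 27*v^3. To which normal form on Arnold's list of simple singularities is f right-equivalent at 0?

E6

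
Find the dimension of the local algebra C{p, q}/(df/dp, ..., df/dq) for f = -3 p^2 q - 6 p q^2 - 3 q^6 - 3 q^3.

The Hessian of f at 0 has rank 0. Corank 2; j^3 = -3*q*(p + q)^2 has shape L^2 M (L != M), so D-series; mu = 7 gives D_7.

7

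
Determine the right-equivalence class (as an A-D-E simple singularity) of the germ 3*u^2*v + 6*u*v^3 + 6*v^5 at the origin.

The Hessian of f at 0 is [[0, 0], [0, 0]] with rank 0, so corank 2. A Groebner basis of the Jacobian ideal J(f) in C{u,v} is {u^3, u^2*v, -u^2/4 + u*v^2, u*v + v^3}; counting standard monomials gives mu = 6. Corank 2; j^3 = 3*u^2*v has shape L^2 M (L != M), so D-series; mu = 6 gives D_6.

D6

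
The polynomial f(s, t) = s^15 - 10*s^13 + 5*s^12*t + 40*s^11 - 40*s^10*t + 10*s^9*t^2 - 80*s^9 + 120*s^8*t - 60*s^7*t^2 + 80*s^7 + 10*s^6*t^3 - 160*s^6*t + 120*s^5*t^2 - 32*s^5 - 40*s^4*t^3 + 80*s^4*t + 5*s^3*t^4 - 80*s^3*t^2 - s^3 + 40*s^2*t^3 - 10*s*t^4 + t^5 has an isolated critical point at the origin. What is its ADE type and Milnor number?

The Hessian of f at 0 has rank 0. Corank 2; j^3 = -s^3 is a perfect cube, so E-series; the 5-jet and mu = 8 give E_8.

Type E_8, Milnor number mu = 8.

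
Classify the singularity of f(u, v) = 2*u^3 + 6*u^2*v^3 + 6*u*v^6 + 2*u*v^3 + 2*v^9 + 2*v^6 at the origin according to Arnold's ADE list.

E_{7}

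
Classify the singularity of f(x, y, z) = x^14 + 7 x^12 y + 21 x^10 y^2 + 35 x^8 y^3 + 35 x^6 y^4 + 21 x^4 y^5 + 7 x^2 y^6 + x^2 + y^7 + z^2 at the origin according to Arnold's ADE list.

The Hessian of f at 0 is [[2, 0, 0], [0, 0, 0], [0, 0, 2]] with rank 2, so corank 1. A Groebner basis of the Jacobian ideal J(f) in C{x,y,z} is {y^6, x, z}; counting standard monomials gives mu = 6. Corank 1: A-series; mu = 6 gives A_6.

A6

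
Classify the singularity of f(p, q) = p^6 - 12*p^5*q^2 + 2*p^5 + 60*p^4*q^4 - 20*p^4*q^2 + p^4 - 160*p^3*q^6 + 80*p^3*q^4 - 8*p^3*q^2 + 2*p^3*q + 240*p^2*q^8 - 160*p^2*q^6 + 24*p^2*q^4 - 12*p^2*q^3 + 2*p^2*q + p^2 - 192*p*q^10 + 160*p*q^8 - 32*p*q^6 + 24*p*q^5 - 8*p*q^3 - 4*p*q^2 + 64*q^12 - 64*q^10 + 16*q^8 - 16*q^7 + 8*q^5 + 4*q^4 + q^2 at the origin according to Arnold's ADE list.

A_1

The Hessian of f at 0 is [[2, 0], [0, 2]] with rank 2, so corank 0. A Groebner basis of the Jacobian ideal J(f) in C{p,q} is {p, q}; counting standard monomials gives mu = 1. Corank 0: nondegenerate Morse point, so A_1.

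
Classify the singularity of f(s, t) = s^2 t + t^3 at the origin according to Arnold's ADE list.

The Hessian of f at 0 has rank 0. Corank 2; j^3 = t*(s^2 + t^2) splits into three distinct lines over C (the quadratic factor has nonzero discriminant), so D_4.

D_{4}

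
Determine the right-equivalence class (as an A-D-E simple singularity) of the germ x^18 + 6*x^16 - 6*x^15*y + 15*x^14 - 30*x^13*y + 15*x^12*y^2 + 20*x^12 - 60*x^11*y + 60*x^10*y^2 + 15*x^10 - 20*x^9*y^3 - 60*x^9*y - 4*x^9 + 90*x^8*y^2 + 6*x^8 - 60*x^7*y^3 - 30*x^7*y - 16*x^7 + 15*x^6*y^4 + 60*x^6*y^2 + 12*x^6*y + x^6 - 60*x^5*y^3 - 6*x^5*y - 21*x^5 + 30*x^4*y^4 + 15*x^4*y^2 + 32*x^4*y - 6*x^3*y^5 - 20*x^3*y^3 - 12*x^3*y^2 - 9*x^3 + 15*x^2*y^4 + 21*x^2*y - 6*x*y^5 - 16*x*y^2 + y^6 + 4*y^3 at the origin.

The Hessian of f at 0 has rank 0. Corank 2; j^3 = -(x - y)*(3*x - 2*y)^2 has shape L^2 M (L != M), so D-series; mu = 7 gives D_7.

D7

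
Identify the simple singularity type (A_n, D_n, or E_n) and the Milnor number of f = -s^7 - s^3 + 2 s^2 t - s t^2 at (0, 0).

Type D_{8}, Milnor number mu = 8.

The Hessian of f at 0 is [[0, 0], [0, 0]] with rank 0, so corank 2. A Groebner basis of the Jacobian ideal J(f) in C{s,t} is {-s*t/7 + t^6 + t^2/7, s*t^2 - t^3, s^2 - s*t}; counting standard monomials gives mu = 8. Corank 2; j^3 = -s*(s - t)^2 has shape L^2 M (L != M), so D-series; mu = 8 gives D_8.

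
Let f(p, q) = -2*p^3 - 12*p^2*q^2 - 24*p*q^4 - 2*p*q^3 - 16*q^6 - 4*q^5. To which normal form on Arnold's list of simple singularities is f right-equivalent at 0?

The Hessian of f at 0 has rank 0. Corank 2; j^3 = -2*p^3 is a perfect cube, so E-series; the 4-jet and mu = 7 give E_7.

E7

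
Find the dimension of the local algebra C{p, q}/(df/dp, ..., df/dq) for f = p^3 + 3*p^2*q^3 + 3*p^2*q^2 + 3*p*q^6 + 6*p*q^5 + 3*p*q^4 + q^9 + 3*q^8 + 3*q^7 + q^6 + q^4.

6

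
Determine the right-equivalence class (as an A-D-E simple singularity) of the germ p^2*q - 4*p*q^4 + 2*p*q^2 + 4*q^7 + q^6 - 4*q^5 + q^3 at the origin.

The Hessian of f at 0 has rank 0. Corank 2; j^3 = q*(p + q)^2 has shape L^2 M (L != M), so D-series; mu = 7 gives D_7.

D7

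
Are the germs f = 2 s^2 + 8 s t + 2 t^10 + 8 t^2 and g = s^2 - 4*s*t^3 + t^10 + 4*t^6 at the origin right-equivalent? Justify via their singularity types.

Yes.

The Hessian of f at 0 has rank 1. Corank 1: A-series; mu = 9 gives A_9. The Hessian of g at 0 has rank 1. Corank 1: A-series; mu = 9 gives A_9. Both have type A_9, hence right-equivalent.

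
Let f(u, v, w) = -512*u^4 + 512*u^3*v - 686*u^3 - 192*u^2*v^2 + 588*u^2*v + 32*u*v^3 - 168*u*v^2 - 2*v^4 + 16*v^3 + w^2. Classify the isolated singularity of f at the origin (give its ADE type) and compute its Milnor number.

Type E6, Milnor number mu = 6.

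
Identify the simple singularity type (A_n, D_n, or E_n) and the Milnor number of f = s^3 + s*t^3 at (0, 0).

Type E_{7}, Milnor number mu = 7.

The Hessian of f at 0 is [[0, 0], [0, 0]] with rank 0, so corank 2. A Groebner basis of the Jacobian ideal J(f) in C{s,t} is {s^3, s*t^2, 3*s^2 + t^3}; counting standard monomials gives mu = 7. Corank 2; j^3 = s^3 is a perfect cube, so E-series; the 4-jet and mu = 7 give E_7.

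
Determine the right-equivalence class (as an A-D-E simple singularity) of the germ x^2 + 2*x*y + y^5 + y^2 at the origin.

A4

The Hessian of f at 0 has rank 1. Corank 1: A-series; mu = 4 gives A_4.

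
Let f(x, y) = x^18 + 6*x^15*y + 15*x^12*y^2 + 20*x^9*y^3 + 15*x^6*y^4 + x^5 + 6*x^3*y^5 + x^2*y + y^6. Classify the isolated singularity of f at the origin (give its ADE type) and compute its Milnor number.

Type D7, Milnor number mu = 7.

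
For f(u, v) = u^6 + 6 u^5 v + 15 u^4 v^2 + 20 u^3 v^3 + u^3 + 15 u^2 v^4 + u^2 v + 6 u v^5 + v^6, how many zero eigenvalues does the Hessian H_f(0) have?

2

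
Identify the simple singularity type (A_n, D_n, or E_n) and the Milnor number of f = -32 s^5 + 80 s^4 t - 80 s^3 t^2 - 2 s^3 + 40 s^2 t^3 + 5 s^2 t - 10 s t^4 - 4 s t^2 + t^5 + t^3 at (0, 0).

Type D_6, Milnor number mu = 6.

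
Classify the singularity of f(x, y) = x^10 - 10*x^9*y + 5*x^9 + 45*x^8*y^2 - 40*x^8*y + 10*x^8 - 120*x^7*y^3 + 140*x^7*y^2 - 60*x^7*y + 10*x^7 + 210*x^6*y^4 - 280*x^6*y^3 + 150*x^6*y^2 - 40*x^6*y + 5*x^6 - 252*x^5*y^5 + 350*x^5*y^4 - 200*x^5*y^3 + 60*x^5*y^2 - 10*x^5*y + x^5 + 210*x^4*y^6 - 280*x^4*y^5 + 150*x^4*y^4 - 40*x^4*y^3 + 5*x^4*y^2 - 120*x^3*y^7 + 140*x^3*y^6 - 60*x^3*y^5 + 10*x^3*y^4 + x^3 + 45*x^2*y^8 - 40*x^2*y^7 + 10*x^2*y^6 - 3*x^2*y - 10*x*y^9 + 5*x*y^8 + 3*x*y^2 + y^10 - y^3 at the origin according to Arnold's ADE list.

The Hessian of f at 0 is [[0, 0], [0, 0]] with rank 0, so corank 2. A Groebner basis of the Jacobian ideal J(f) in C{x,y} is {y^5, x*y^3 - 3*y^4/4, x^2 - 2*x*y + y^2}; counting standard monomials gives mu = 8. Corank 2; j^3 = (x - y)^3 is a perfect cube, so E-series; the 5-jet and mu = 8 give E_8.

E8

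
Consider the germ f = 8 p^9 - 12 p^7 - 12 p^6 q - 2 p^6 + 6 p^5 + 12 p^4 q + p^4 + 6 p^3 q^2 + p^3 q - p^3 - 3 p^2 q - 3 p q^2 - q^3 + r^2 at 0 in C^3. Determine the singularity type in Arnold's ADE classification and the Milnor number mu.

Type E_7, Milnor number mu = 7.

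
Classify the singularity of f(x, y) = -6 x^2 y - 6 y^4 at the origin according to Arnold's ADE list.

The Hessian of f at 0 has rank 0. Corank 2; j^3 = -6*x^2*y has shape L^2 M (L != M), so D-series; mu = 5 gives D_5.

D_5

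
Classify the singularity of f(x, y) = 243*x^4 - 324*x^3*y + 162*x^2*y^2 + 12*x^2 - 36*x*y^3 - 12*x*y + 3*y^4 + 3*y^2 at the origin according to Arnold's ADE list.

The Hessian of f at 0 is [[24, -12], [-12, 6]] with rank 1, so corank 1. A Groebner basis of the Jacobian ideal J(f) in C{x,y} is {y^3, x - y/2}; counting standard monomials gives mu = 3. Corank 1: A-series; mu = 3 gives A_3.

A_3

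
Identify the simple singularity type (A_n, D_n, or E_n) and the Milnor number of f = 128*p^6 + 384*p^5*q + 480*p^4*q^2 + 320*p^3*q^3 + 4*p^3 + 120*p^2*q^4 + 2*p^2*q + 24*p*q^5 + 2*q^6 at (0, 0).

Type D_{7}, Milnor number mu = 7.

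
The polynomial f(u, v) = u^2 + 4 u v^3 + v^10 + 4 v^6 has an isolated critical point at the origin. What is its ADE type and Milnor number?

The Hessian of f at 0 has rank 1. Corank 1: A-series; mu = 9 gives A_9.

Type A_9, Milnor number mu = 9.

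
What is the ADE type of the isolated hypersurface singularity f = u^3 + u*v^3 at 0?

The Hessian of f at 0 has rank 0. Corank 2; j^3 = u^3 is a perfect cube, so E-series; the 4-jet and mu = 7 give E_7.

E_{7}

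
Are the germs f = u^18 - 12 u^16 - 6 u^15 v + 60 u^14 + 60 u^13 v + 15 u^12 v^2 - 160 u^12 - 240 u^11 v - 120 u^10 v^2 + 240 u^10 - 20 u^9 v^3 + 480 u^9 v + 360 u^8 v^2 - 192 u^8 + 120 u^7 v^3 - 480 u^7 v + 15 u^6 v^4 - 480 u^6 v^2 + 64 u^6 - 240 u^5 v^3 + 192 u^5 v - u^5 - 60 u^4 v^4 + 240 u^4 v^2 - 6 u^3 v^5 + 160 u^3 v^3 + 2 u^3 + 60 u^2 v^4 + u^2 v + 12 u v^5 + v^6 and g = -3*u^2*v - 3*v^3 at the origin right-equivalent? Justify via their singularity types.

The Hessian of f at 0 has rank 0. Corank 2; j^3 = u^2*(2*u + v) has shape L^2 M (L != M), so D-series; mu = 7 gives D_7. The Hessian of g at 0 has rank 0. Corank 2; j^3 = -3*v*(u^2 + v^2) splits into three distinct lines over C (the quadratic factor has nonzero discriminant), so D_4. f is D_7 but g is D_4, hence not right-equivalent.

No.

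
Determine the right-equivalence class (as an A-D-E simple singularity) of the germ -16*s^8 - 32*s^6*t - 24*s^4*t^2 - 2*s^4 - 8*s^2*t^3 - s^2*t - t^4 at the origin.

The Hessian of f at 0 is [[0, 0], [0, 0]] with rank 0, so corank 2. A Groebner basis of the Jacobian ideal J(f) in C{s,t} is {s^3, s^2/4 + t^3, s*t}; counting standard monomials gives mu = 5. Corank 2; j^3 = -s^2*t has shape L^2 M (L != M), so D-series; mu = 5 gives D_5.

D_{5}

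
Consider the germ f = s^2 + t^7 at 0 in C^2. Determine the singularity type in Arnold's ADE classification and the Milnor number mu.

Type A6, Milnor number mu = 6.

The Hessian of f at 0 has rank 1. Corank 1: A-series; mu = 6 gives A_6.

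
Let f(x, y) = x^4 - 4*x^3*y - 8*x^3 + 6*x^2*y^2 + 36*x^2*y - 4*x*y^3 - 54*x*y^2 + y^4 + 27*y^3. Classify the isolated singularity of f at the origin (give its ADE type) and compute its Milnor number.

The Hessian of f at 0 has rank 0. Corank 2; j^3 = -(2*x - 3*y)^3 is a perfect cube, so E-series; the 4-jet and mu = 6 give E_6.

Type E_6, Milnor number mu = 6.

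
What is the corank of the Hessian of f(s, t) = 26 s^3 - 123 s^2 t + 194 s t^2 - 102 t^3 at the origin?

2

Hessian at 0 has rank 0.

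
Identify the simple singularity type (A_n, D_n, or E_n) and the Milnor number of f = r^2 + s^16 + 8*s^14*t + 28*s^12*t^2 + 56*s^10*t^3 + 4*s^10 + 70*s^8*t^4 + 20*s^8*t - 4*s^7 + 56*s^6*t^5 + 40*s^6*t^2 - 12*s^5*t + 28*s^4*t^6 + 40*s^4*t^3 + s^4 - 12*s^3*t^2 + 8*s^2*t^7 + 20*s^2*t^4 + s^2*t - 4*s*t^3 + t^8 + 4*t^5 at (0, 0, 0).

The Hessian of f at 0 has rank 1. Corank 2; j^3 = s^2*t has shape L^2 M (L != M), so D-series; mu = 9 gives D_9.

Type D9, Milnor number mu = 9.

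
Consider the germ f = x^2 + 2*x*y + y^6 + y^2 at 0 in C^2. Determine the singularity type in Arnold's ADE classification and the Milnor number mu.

Type A_5, Milnor number mu = 5.

The Hessian of f at 0 has rank 1. Corank 1: A-series; mu = 5 gives A_5.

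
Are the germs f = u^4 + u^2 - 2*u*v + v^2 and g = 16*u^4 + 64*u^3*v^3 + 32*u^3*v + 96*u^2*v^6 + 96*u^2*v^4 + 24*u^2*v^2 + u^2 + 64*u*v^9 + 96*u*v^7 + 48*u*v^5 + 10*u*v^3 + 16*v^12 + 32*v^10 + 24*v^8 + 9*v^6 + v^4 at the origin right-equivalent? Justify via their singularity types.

Yes.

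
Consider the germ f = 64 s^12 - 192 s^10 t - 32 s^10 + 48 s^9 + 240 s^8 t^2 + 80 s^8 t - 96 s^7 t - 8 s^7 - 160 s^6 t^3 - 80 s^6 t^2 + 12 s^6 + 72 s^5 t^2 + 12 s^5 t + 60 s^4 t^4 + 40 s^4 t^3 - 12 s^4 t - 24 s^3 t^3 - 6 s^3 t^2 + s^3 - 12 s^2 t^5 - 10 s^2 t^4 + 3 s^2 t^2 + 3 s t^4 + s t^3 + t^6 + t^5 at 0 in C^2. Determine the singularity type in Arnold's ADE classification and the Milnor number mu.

Type E7, Milnor number mu = 7.

The Hessian of f at 0 has rank 0. Corank 2; j^3 = s^3 is a perfect cube, so E-series; the 4-jet and mu = 7 give E_7.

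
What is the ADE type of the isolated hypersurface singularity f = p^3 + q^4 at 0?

The Hessian of f at 0 has rank 0. Corank 2; j^3 = p^3 is a perfect cube, so E-series; the 4-jet and mu = 6 give E_6.

E6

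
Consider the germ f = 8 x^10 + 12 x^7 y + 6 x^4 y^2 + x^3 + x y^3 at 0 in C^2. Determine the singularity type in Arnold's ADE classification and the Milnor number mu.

Type E7, Milnor number mu = 7.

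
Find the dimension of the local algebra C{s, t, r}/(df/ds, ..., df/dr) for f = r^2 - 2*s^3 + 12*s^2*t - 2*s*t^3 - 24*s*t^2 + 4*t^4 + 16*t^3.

7

The Hessian of f at 0 has rank 1. Corank 2; j^3 = -2*(s - 2*t)^3 is a perfect cube, so E-series; the 4-jet and mu = 7 give E_7.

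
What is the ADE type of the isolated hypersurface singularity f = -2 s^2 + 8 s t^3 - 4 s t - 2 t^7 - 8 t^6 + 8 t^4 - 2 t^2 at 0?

The Hessian of f at 0 has rank 1. Corank 1: A-series; mu = 6 gives A_6.

A_{6}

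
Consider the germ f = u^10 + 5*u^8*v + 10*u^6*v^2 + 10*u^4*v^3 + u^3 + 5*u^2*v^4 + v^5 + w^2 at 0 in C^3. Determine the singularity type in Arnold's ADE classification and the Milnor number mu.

Type E8, Milnor number mu = 8.

The Hessian of f at 0 has rank 1. Corank 2; j^3 = u^3 is a perfect cube, so E-series; the 5-jet and mu = 8 give E_8.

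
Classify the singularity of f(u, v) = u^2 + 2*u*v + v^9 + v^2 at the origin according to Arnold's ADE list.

A_8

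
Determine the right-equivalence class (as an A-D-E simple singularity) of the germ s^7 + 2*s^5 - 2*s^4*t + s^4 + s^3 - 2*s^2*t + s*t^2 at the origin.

D5

The Hessian of f at 0 has rank 0. Corank 2; j^3 = s*(s - t)^2 has shape L^2 M (L != M), so D-series; mu = 5 gives D_5.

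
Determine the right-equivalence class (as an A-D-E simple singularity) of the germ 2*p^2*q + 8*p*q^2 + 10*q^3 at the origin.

The Hessian of f at 0 is [[0, 0], [0, 0]] with rank 0, so corank 2. A Groebner basis of the Jacobian ideal J(f) in C{p,q} is {q^3, p^2 - q^2, p*q + 2*q^2}; counting standard monomials gives mu = 4. Corank 2; j^3 = 2*q*(p^2 + 4*p*q + 5*q^2) splits into three distinct lines over C (the quadratic factor has nonzero discriminant), so D_4.

D_4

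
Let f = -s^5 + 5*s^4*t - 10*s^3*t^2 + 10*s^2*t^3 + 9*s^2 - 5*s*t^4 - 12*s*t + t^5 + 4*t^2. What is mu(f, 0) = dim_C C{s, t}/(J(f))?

The Hessian of f at 0 is [[18, -12], [-12, 8]] with rank 1, so corank 1. A Groebner basis of the Jacobian ideal J(f) in C{s,t} is {t^4, s - 2*t/3}; counting standard monomials gives mu = 4. Corank 1: A-series; mu = 4 gives A_4.

4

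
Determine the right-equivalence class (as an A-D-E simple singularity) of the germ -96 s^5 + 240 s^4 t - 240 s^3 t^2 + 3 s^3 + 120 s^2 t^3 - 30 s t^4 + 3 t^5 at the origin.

The Hessian of f at 0 is [[0, 0], [0, 0]] with rank 0, so corank 2. A Groebner basis of the Jacobian ideal J(f) in C{s,t} is {t^5, s*t^3 - t^4/8, s^2}; counting standard monomials gives mu = 8. Corank 2; j^3 = 3*s^3 is a perfect cube, so E-series; the 5-jet and mu = 8 give E_8.

E_8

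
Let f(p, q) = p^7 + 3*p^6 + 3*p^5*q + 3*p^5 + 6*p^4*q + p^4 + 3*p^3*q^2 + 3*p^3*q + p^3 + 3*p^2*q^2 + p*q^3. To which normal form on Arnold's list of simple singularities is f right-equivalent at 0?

E7

The Hessian of f at 0 has rank 0. Corank 2; j^3 = p^3 is a perfect cube, so E-series; the 4-jet and mu = 7 give E_7.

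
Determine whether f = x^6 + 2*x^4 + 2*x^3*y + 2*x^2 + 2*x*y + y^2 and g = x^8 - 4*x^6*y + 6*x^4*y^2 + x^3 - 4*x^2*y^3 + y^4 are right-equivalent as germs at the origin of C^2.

The Hessian of f at 0 has rank 2. Corank 0: nondegenerate Morse point, so A_1. The Hessian of g at 0 has rank 0. Corank 2; j^3 = x^3 is a perfect cube, so E-series; the 4-jet and mu = 6 give E_6. f is A_1 but g is E_6, hence not right-equivalent.

No.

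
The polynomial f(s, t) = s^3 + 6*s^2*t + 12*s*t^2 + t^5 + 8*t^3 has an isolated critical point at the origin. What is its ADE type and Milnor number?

Type E_8, Milnor number mu = 8.

The Hessian of f at 0 is [[0, 0], [0, 0]] with rank 0, so corank 2. A Groebner basis of the Jacobian ideal J(f) in C{s,t} is {t^4, s^2 + 4*s*t + 4*t^2}; counting standard monomials gives mu = 8. Corank 2; j^3 = (s + 2*t)^3 is a perfect cube, so E-series; the 5-jet and mu = 8 give E_8.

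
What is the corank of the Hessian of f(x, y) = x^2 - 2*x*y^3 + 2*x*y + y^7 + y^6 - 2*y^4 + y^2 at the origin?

1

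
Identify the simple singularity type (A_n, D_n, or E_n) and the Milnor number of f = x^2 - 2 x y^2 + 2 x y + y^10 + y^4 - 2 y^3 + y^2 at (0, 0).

The Hessian of f at 0 is [[2, 2], [2, 2]] with rank 1, so corank 1. A Groebner basis of the Jacobian ideal J(f) in C{x,y} is {x^5 - 10*x^4 - 30*x^3*y - 35*x^3 - 54*x^2*y - 23*x^2 - 27*x*y - 4*x - 4*y, x^4*y + 4*x^4 + 10*x^3*y + 10*x^3 + 15*x^2*y + 6*x^2 + 7*x*y + x + y, -x + y^2 - y}; counting standard monomials gives mu = 9. Corank 1: A-series; mu = 9 gives A_9.

Type A_9, Milnor number mu = 9.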